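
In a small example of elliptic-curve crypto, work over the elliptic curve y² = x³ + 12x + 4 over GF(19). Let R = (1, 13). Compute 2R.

tangent at (1, 13): λ = (3·1² + 12)/(2·13) ≡ 15/7. 7⁻¹ ≡ 11 (mod 19), so λ ≡ 15·11 ≡ 13.
  x = λ² - 1 - 1 = 169 - 2 ≡ 15; y = λ·(1 - 15) - 13 ≡ 14. → (15, 14)

(15, 14)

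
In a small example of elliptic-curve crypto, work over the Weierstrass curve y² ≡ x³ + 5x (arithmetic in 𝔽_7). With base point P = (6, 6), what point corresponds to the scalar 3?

Repeated addition: build up to 3P.
2P: tangent at (6, 6): λ = (3·6² + 5)/(2·6) ≡ 1/5. 5⁻¹ ≡ 3 (mod 7) since 5·3 = 15 ≡ 1, so λ ≡ 1·3 ≡ 3.
  x = λ² - 6 - 6 = 9 - 12 ≡ 4; y = λ·(6 - 4) - 6 ≡ 0. → (4, 0)
3P: (4, 0) + (6, 6). λ = (6 - 0)/(6 - 4) ≡ 6/2 mod 7. 2⁻¹ ≡ 4 (mod 7) since 2·4 = 8 ≡ 1, so λ ≡ 3.
  x = λ² - 4 - 6 = 9 - 10 ≡ 6; y = λ·(4 - 6) - 0 ≡ 1. → (6, 1)

(6, 1)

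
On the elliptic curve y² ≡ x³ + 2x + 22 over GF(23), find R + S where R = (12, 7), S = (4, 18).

(12, 7) + (4, 18). λ = (18 - 7)/(4 - 12) ≡ 11/15 mod 23. 15⁻¹ ≡ 20 (mod 23) since 15·20 = 300 ≡ 1, so λ ≡ 13.
  x = λ² - 12 - 4 = 169 - 16 ≡ 15; y = λ·(12 - 15) - 7 ≡ 0. → (15, 0)

(15, 0)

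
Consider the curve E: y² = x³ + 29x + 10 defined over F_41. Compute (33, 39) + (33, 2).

O

The two points share x = 33 and their y-coordinates satisfy 39 + 2 ≡ 0 (mod 41), so they are inverses. Their sum is O.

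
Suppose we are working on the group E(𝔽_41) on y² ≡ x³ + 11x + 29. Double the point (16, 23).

(9, 18)

tangent at (16, 23): λ = (3·16² + 11)/(2·23) ≡ 0/5. 5⁻¹ ≡ 33 (mod 41), so λ ≡ 0·33 ≡ 0.
  x = λ² - 16 - 16 = 0 - 32 ≡ 9; y = λ·(16 - 9) - 23 ≡ 18. → (9, 18)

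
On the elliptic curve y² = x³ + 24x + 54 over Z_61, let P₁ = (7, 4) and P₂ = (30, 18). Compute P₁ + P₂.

(2, 7)

(7, 4) + (30, 18). λ = (18 - 4)/(30 - 7) ≡ 14/23 mod 61. 23⁻¹ ≡ 8 (mod 61), so λ ≡ 51.
  x = λ² - 7 - 30 = 2601 - 37 ≡ 2; y = λ·(7 - 2) - 4 ≡ 7. → (2, 7)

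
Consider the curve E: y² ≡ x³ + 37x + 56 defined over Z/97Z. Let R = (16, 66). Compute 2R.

(12, 26)

tangent at (16, 66): λ = (3·16² + 37)/(2·66) ≡ 29/35. 35⁻¹ ≡ 61 (mod 97), so λ ≡ 29·61 ≡ 23.
  x = λ² - 16 - 16 = 529 - 32 ≡ 12; y = λ·(16 - 12) - 66 ≡ 26. → (12, 26)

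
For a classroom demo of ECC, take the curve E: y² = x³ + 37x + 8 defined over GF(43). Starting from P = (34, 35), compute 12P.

O

Repeated addition: build up to 12P.
2P: tangent at (34, 35): λ = (3·34² + 37)/(2·35) ≡ 22/27. 27⁻¹ ≡ 8 (mod 43), so λ ≡ 22·8 ≡ 4.
  x = λ² - 34 - 34 = 16 - 68 ≡ 34; y = λ·(34 - 34) - 35 ≡ 8. → (34, 8)
3P: (34, 8) + (34, 35): same x and y₁ ≡ -y₂, so the sum is 𝒪.
4P: 𝒪 + (34, 35) = (34, 35) (identity).
5P: tangent at (34, 35): λ = (3·34² + 37)/(2·35) ≡ 22/27. 27⁻¹ ≡ 8 (mod 43) since 27·8 = 216 ≡ 1, so λ ≡ 22·8 ≡ 4.
  x = λ² - 34 - 34 = 16 - 68 ≡ 34; y = λ·(34 - 34) - 35 ≡ 8. → (34, 8)
6P: (34, 8) + (34, 35): same x and y₁ ≡ -y₂, so the sum is 𝒪.
7P: 𝒪 + (34, 35) = (34, 35) (identity).
8P: tangent at (34, 35): λ = (3·34² + 37)/(2·35) ≡ 22/27. 27⁻¹ ≡ 8 (mod 43), so λ ≡ 22·8 ≡ 4.
  x = λ² - 34 - 34 = 16 - 68 ≡ 34; y = λ·(34 - 34) - 35 ≡ 8. → (34, 8)
9P: (34, 8) + (34, 35): same x and y₁ ≡ -y₂, so the sum is 𝒪.
10P: 𝒪 + (34, 35) = (34, 35) (identity).
11P: tangent at (34, 35): λ = (3·34² + 37)/(2·35) ≡ 22/27. 27⁻¹ ≡ 8 (mod 43), so λ ≡ 22·8 ≡ 4.
  x = λ² - 34 - 34 = 16 - 68 ≡ 34; y = λ·(34 - 34) - 35 ≡ 8. → (34, 8)
12P: (34, 8) + (34, 35): same x and y₁ ≡ -y₂, so the sum is 𝒪.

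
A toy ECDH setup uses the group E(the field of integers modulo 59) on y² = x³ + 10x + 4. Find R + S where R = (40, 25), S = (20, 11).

(52, 2)

(40, 25) + (20, 11). λ = (11 - 25)/(20 - 40) ≡ 45/39 mod 59. 39⁻¹ ≡ 56 (mod 59) since 39·56 = 2184 ≡ 1, so λ ≡ 42.
  x = λ² - 40 - 20 = 1764 - 60 ≡ 52; y = λ·(40 - 52) - 25 ≡ 2. → (52, 2)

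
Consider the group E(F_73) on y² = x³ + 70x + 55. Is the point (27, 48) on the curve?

y² = 48² ≡ 41; x³ + 70x + 55 = 21628 ≡ 20 (mod 73). 41 ≠ 20.

no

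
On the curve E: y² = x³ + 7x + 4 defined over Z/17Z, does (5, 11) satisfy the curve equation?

y² = 11² ≡ 2; x³ + 7x + 4 = 164 ≡ 11 (mod 17). 2 ≠ 11.

no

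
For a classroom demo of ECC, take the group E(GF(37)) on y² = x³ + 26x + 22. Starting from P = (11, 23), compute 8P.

(11, 14)

Double-and-add on 8 = (1000)₂. Start with P = (11, 23) for the leading 1-bit.
double: tangent at (11, 23): λ = (3·11² + 26)/(2·23) ≡ 19/9. 9⁻¹ ≡ 33 (mod 37), so λ ≡ 19·33 ≡ 35.
  x = λ² - 11 - 11 = 1225 - 22 ≡ 19; y = λ·(11 - 19) - 23 ≡ 30. → (19, 30)
double: tangent at (19, 30): λ = (3·19² + 26)/(2·30) ≡ 36/23. 23⁻¹ ≡ 29 (mod 37) since 23·29 = 667 ≡ 1, so λ ≡ 36·29 ≡ 8.
  x = λ² - 19 - 19 = 64 - 38 ≡ 26; y = λ·(19 - 26) - 30 ≡ 25. → (26, 25)
double: tangent at (26, 25): λ = (3·26² + 26)/(2·25) ≡ 19/13. 13⁻¹ ≡ 20 (mod 37) since 13·20 = 260 ≡ 1, so λ ≡ 19·20 ≡ 10.
  x = λ² - 26 - 26 = 100 - 52 ≡ 11; y = λ·(26 - 11) - 25 ≡ 14. → (11, 14)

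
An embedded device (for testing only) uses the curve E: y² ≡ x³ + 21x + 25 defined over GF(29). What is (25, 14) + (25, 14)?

tangent at (25, 14): λ = (3·25² + 21)/(2·14) ≡ 11/28. 28⁻¹ ≡ 28 (mod 29), so λ ≡ 11·28 ≡ 18.
  x = λ² - 25 - 25 = 324 - 50 ≡ 13; y = λ·(25 - 13) - 14 ≡ 28. → (13, 28)

(13, 28)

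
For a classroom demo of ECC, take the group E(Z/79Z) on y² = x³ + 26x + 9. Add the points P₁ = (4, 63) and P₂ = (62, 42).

(4, 63) + (62, 42). λ = (42 - 63)/(62 - 4) ≡ 58/58 mod 79. 58⁻¹ ≡ 15 (mod 79) since 58·15 = 870 ≡ 1, so λ ≡ 1.
  x = λ² - 4 - 62 = 1 - 66 ≡ 14; y = λ·(4 - 14) - 63 ≡ 6. → (14, 6)

(14, 6)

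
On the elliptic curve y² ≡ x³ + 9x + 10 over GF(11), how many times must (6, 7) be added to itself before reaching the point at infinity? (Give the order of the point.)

2P: tangent at (6, 7): λ = (3·6² + 9)/(2·7) ≡ 7/3. 3⁻¹ ≡ 4 (mod 11), so λ ≡ 7·4 ≡ 6.
  x = λ² - 6 - 6 = 36 - 12 ≡ 2; y = λ·(6 - 2) - 7 ≡ 6. → (2, 6)
3P: (2, 6) + (6, 7). λ = (7 - 6)/(6 - 2) ≡ 1/4 mod 11. 4⁻¹ ≡ 3 (mod 11), so λ ≡ 3.
  x = λ² - 2 - 6 = 9 - 8 ≡ 1; y = λ·(2 - 1) - 6 ≡ 8. → (1, 8)
4P: (1, 8) + (6, 7). λ = (7 - 8)/(6 - 1) ≡ 10/5 mod 11. 5⁻¹ ≡ 9 (mod 11), so λ ≡ 2.
  x = λ² - 1 - 6 = 4 - 7 ≡ 8; y = λ·(1 - 8) - 8 ≡ 0. → (8, 0)
5P: (8, 0) + (6, 7). λ = (7 - 0)/(6 - 8) ≡ 7/9 mod 11. 9⁻¹ ≡ 5 (mod 11), so λ ≡ 2.
  x = λ² - 8 - 6 = 4 - 14 ≡ 1; y = λ·(8 - 1) - 0 ≡ 3. → (1, 3)
6P: (1, 3) + (6, 7). λ = (7 - 3)/(6 - 1) ≡ 4/5 mod 11. 5⁻¹ ≡ 9 (mod 11) since 5·9 = 45 ≡ 1, so λ ≡ 3.
  x = λ² - 1 - 6 = 9 - 7 ≡ 2; y = λ·(1 - 2) - 3 ≡ 5. → (2, 5)
7P: (2, 5) + (6, 7). λ = (7 - 5)/(6 - 2) ≡ 2/4 mod 11. 4⁻¹ ≡ 3 (mod 11), so λ ≡ 6.
  x = λ² - 2 - 6 = 36 - 8 ≡ 6; y = λ·(2 - 6) - 5 ≡ 4. → (6, 4)
8P: (6, 4) + (6, 7): same x and y₁ ≡ -y₂, so the sum is the point at infinity.
8P = the point at infinity, so the order is 8.

8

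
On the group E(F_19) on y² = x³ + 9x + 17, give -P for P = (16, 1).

(16, 18)

-(16, 1) = (16, -1 mod 19) = (16, 18).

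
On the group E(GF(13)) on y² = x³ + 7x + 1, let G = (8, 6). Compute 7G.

(8, 7)

Repeated addition: build up to 7G.
2G: tangent at (8, 6): λ = (3·8² + 7)/(2·6) ≡ 4/12. 12⁻¹ ≡ 12 (mod 13), so λ ≡ 4·12 ≡ 9.
  x = λ² - 8 - 8 = 81 - 16 ≡ 0; y = λ·(8 - 0) - 6 ≡ 1. → (0, 1)
3G: (0, 1) + (8, 6). λ = (6 - 1)/(8 - 0) ≡ 5/8 mod 13. 8⁻¹ ≡ 5 (mod 13), so λ ≡ 12.
  x = λ² - 0 - 8 = 144 - 8 ≡ 6; y = λ·(0 - 6) - 1 ≡ 5. → (6, 5)
4G: (6, 5) + (8, 6). λ = (6 - 5)/(8 - 6) ≡ 1/2 mod 13. 2⁻¹ ≡ 7 (mod 13) since 2·7 = 14 ≡ 1, so λ ≡ 7.
  x = λ² - 6 - 8 = 49 - 14 ≡ 9; y = λ·(6 - 9) - 5 ≡ 0. → (9, 0)
5G: (9, 0) + (8, 6). λ = (6 - 0)/(8 - 9) ≡ 6/12 mod 13. 12⁻¹ ≡ 12 (mod 13), so λ ≡ 7.
  x = λ² - 9 - 8 = 49 - 17 ≡ 6; y = λ·(9 - 6) - 0 ≡ 8. → (6, 8)
6G: (6, 8) + (8, 6). λ = (6 - 8)/(8 - 6) ≡ 11/2 mod 13. 2⁻¹ ≡ 7 (mod 13) since 2·7 = 14 ≡ 1, so λ ≡ 12.
  x = λ² - 6 - 8 = 144 - 14 ≡ 0; y = λ·(6 - 0) - 8 ≡ 12. → (0, 12)
7G: (0, 12) + (8, 6). λ = (6 - 12)/(8 - 0) ≡ 7/8 mod 13. 8⁻¹ ≡ 5 (mod 13) since 8·5 = 40 ≡ 1, so λ ≡ 9.
  x = λ² - 0 - 8 = 81 - 8 ≡ 8; y = λ·(0 - 8) - 12 ≡ 7. → (8, 7)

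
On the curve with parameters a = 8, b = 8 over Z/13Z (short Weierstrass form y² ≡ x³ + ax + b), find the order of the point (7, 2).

2P: tangent at (7, 2): λ = (3·7² + 8)/(2·2) ≡ 12/4. 4⁻¹ ≡ 10 (mod 13), so λ ≡ 12·10 ≡ 3.
  x = λ² - 7 - 7 = 9 - 14 ≡ 8; y = λ·(7 - 8) - 2 ≡ 8. → (8, 8)
3P: (8, 8) + (7, 2). λ = (2 - 8)/(7 - 8) ≡ 7/12 mod 13. 12⁻¹ ≡ 12 (mod 13) since 12·12 = 144 ≡ 1, so λ ≡ 6.
  x = λ² - 8 - 7 = 36 - 15 ≡ 8; y = λ·(8 - 8) - 8 ≡ 5. → (8, 5)
4P: (8, 5) + (7, 2). λ = (2 - 5)/(7 - 8) ≡ 10/12 mod 13. 12⁻¹ ≡ 12 (mod 13), so λ ≡ 3.
  x = λ² - 8 - 7 = 9 - 15 ≡ 7; y = λ·(8 - 7) - 5 ≡ 11. → (7, 11)
5P: (7, 11) + (7, 2): same x and y₁ ≡ -y₂, so the sum is O.
5P = O, so the order is 5.

5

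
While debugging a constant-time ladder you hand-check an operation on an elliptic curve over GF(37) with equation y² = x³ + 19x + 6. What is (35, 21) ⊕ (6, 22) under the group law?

(35, 21) + (6, 22). λ = (22 - 21)/(6 - 35) ≡ 1/8 mod 37. 8⁻¹ ≡ 14 (mod 37) since 8·14 = 112 ≡ 1, so λ ≡ 14.
  x = λ² - 35 - 6 = 196 - 41 ≡ 7; y = λ·(35 - 7) - 21 ≡ 1. → (7, 1)

(7, 1)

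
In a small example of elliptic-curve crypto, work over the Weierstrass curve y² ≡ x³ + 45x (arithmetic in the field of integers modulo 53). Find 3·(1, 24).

(52, 22)

Write P = (1, 24).
Repeated addition: build up to 3P.
2P: tangent at (1, 24): λ = (3·1² + 45)/(2·24) ≡ 48/48. 48⁻¹ ≡ 21 (mod 53), so λ ≡ 48·21 ≡ 1.
  x = λ² - 1 - 1 = 1 - 2 ≡ 52; y = λ·(1 - 52) - 24 ≡ 31. → (52, 31)
3P: (52, 31) + (1, 24). λ = (24 - 31)/(1 - 52) ≡ 46/2 mod 53. 2⁻¹ ≡ 27 (mod 53), so λ ≡ 23.
  x = λ² - 52 - 1 = 529 - 53 ≡ 52; y = λ·(52 - 52) - 31 ≡ 22. → (52, 22)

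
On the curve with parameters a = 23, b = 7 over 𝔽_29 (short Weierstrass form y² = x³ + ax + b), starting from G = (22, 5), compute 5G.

Double-and-add on 5 = (101)₂. Start with G = (22, 5) for the leading 1-bit.
double: tangent at (22, 5): λ = (3·22² + 23)/(2·5) ≡ 25/10. 10⁻¹ ≡ 3 (mod 29) since 10·3 = 30 ≡ 1, so λ ≡ 25·3 ≡ 17.
  x = λ² - 22 - 22 = 289 - 44 ≡ 13; y = λ·(22 - 13) - 5 ≡ 3. → (13, 3)
double: tangent at (13, 3): λ = (3·13² + 23)/(2·3) ≡ 8/6. 6⁻¹ ≡ 5 (mod 29) since 6·5 = 30 ≡ 1, so λ ≡ 8·5 ≡ 11.
  x = λ² - 13 - 13 = 121 - 26 ≡ 8; y = λ·(13 - 8) - 3 ≡ 23. → (8, 23)
add G: (8, 23) + (22, 5). λ = (5 - 23)/(22 - 8) ≡ 11/14 mod 29. 14⁻¹ ≡ 27 (mod 29), so λ ≡ 7.
  x = λ² - 8 - 22 = 49 - 30 ≡ 19; y = λ·(8 - 19) - 23 ≡ 16. → (19, 16)

(19, 16)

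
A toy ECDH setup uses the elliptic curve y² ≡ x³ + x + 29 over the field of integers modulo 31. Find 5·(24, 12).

Write Q = (24, 12).
Double-and-add on 5 = (101)₂. Start with Q = (24, 12) for the leading 1-bit.
double: tangent at (24, 12): λ = (3·24² + 1)/(2·12) ≡ 24/24. 24⁻¹ ≡ 22 (mod 31) since 24·22 = 528 ≡ 1, so λ ≡ 24·22 ≡ 1.
  x = λ² - 24 - 24 = 1 - 48 ≡ 15; y = λ·(24 - 15) - 12 ≡ 28. → (15, 28)
double: tangent at (15, 28): λ = (3·15² + 1)/(2·28) ≡ 25/25. 25⁻¹ ≡ 5 (mod 31), so λ ≡ 25·5 ≡ 1.
  x = λ² - 15 - 15 = 1 - 30 ≡ 2; y = λ·(15 - 2) - 28 ≡ 16. → (2, 16)
add Q: (2, 16) + (24, 12). λ = (12 - 16)/(24 - 2) ≡ 27/22 mod 31. 22⁻¹ ≡ 24 (mod 31) since 22·24 = 528 ≡ 1, so λ ≡ 28.
  x = λ² - 2 - 24 = 784 - 26 ≡ 14; y = λ·(2 - 14) - 16 ≡ 20. → (14, 20)

(14, 20)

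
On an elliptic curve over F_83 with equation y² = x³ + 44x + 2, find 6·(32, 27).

(12, 10)

Write P = (32, 27).
Repeated addition: build up to 6P.
2P: tangent at (32, 27): λ = (3·32² + 44)/(2·27) ≡ 45/54. 54⁻¹ ≡ 20 (mod 83), so λ ≡ 45·20 ≡ 70.
  x = λ² - 32 - 32 = 4900 - 64 ≡ 22; y = λ·(32 - 22) - 27 ≡ 9. → (22, 9)
3P: (22, 9) + (32, 27). λ = (27 - 9)/(32 - 22) ≡ 18/10 mod 83. 10⁻¹ ≡ 25 (mod 83) since 10·25 = 250 ≡ 1, so λ ≡ 35.
  x = λ² - 22 - 32 = 1225 - 54 ≡ 9; y = λ·(22 - 9) - 9 ≡ 31. → (9, 31)
4P: (9, 31) + (32, 27). λ = (27 - 31)/(32 - 9) ≡ 79/23 mod 83. 23⁻¹ ≡ 65 (mod 83), so λ ≡ 72.
  x = λ² - 9 - 32 = 5184 - 41 ≡ 80; y = λ·(9 - 80) - 31 ≡ 3. → (80, 3)
5P: (80, 3) + (32, 27). λ = (27 - 3)/(32 - 80) ≡ 24/35 mod 83. 35⁻¹ ≡ 19 (mod 83) since 35·19 = 665 ≡ 1, so λ ≡ 41.
  x = λ² - 80 - 32 = 1681 - 112 ≡ 75; y = λ·(80 - 75) - 3 ≡ 36. → (75, 36)
6P: (75, 36) + (32, 27). λ = (27 - 36)/(32 - 75) ≡ 74/40 mod 83. 40⁻¹ ≡ 27 (mod 83), so λ ≡ 6.
  x = λ² - 75 - 32 = 36 - 107 ≡ 12; y = λ·(75 - 12) - 36 ≡ 10. → (12, 10)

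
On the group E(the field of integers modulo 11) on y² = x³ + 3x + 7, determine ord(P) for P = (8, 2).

10

2P: tangent at (8, 2): λ = (3·8² + 3)/(2·2) ≡ 8/4. 4⁻¹ ≡ 3 (mod 11) since 4·3 = 12 ≡ 1, so λ ≡ 8·3 ≡ 2.
  x = λ² - 8 - 8 = 4 - 16 ≡ 10; y = λ·(8 - 10) - 2 ≡ 5. → (10, 5)
3P: (10, 5) + (8, 2). λ = (2 - 5)/(8 - 10) ≡ 8/9 mod 11. 9⁻¹ ≡ 5 (mod 11), so λ ≡ 7.
  x = λ² - 10 - 8 = 49 - 18 ≡ 9; y = λ·(10 - 9) - 5 ≡ 2. → (9, 2)
4P: (9, 2) + (8, 2). λ = (2 - 2)/(8 - 9) ≡ 0/10 mod 11. 10⁻¹ ≡ 10 (mod 11), so λ ≡ 0.
  x = λ² - 9 - 8 = 0 - 17 ≡ 5; y = λ·(9 - 5) - 2 ≡ 9. → (5, 9)
5P: (5, 9) + (8, 2). λ = (2 - 9)/(8 - 5) ≡ 4/3 mod 11. 3⁻¹ ≡ 4 (mod 11), so λ ≡ 5.
  x = λ² - 5 - 8 = 25 - 13 ≡ 1; y = λ·(5 - 1) - 9 ≡ 0. → (1, 0)
6P: (1, 0) + (8, 2). λ = (2 - 0)/(8 - 1) ≡ 2/7 mod 11. 7⁻¹ ≡ 8 (mod 11), so λ ≡ 5.
  x = λ² - 1 - 8 = 25 - 9 ≡ 5; y = λ·(1 - 5) - 0 ≡ 2. → (5, 2)
7P: (5, 2) + (8, 2). λ = (2 - 2)/(8 - 5) ≡ 0/3 mod 11. 3⁻¹ ≡ 4 (mod 11), so λ ≡ 0.
  x = λ² - 5 - 8 = 0 - 13 ≡ 9; y = λ·(5 - 9) - 2 ≡ 9. → (9, 9)
8P: (9, 9) + (8, 2). λ = (2 - 9)/(8 - 9) ≡ 4/10 mod 11. 10⁻¹ ≡ 10 (mod 11), so λ ≡ 7.
  x = λ² - 9 - 8 = 49 - 17 ≡ 10; y = λ·(9 - 10) - 9 ≡ 6. → (10, 6)
9P: (10, 6) + (8, 2). λ = (2 - 6)/(8 - 10) ≡ 7/9 mod 11. 9⁻¹ ≡ 5 (mod 11) since 9·5 = 45 ≡ 1, so λ ≡ 2.
  x = λ² - 10 - 8 = 4 - 18 ≡ 8; y = λ·(10 - 8) - 6 ≡ 9. → (8, 9)
10P: (8, 9) + (8, 2): same x and y₁ ≡ -y₂, so the sum is the point at infinity.
10P = the point at infinity, so the order is 10.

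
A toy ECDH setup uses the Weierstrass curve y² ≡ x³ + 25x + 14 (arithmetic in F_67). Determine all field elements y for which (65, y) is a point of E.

31, 36

x³ + 25x + 14 = 276264 ≡ 23 (mod 67).
Square roots of 23 mod 67: 31 and 36 (since 31² = 961 ≡ 23).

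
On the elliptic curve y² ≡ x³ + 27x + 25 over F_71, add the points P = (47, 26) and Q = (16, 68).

(47, 26) + (16, 68). λ = (68 - 26)/(16 - 47) ≡ 42/40 mod 71. 40⁻¹ ≡ 16 (mod 71), so λ ≡ 33.
  x = λ² - 47 - 16 = 1089 - 63 ≡ 32; y = λ·(47 - 32) - 26 ≡ 43. → (32, 43)

(32, 43)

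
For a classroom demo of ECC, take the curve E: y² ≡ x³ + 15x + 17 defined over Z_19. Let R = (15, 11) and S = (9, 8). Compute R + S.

(0, 6)

(15, 11) + (9, 8). λ = (8 - 11)/(9 - 15) ≡ 16/13 mod 19. 13⁻¹ ≡ 3 (mod 19) since 13·3 = 39 ≡ 1, so λ ≡ 10.
  x = λ² - 15 - 9 = 100 - 24 ≡ 0; y = λ·(15 - 0) - 11 ≡ 6. → (0, 6)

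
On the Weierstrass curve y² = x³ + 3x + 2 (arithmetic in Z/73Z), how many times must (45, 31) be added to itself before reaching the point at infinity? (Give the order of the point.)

2P: tangent at (45, 31): λ = (3·45² + 3)/(2·31) ≡ 19/62. 62⁻¹ ≡ 53 (mod 73) since 62·53 = 3286 ≡ 1, so λ ≡ 19·53 ≡ 58.
  x = λ² - 45 - 45 = 3364 - 90 ≡ 62; y = λ·(45 - 62) - 31 ≡ 5. → (62, 5)
3P: (62, 5) + (45, 31). λ = (31 - 5)/(45 - 62) ≡ 26/56 mod 73. 56⁻¹ ≡ 30 (mod 73), so λ ≡ 50.
  x = λ² - 62 - 45 = 2500 - 107 ≡ 57; y = λ·(62 - 57) - 5 ≡ 26. → (57, 26)
4P: (57, 26) + (45, 31). λ = (31 - 26)/(45 - 57) ≡ 5/61 mod 73. 61⁻¹ ≡ 6 (mod 73) since 61·6 = 366 ≡ 1, so λ ≡ 30.
  x = λ² - 57 - 45 = 900 - 102 ≡ 68; y = λ·(57 - 68) - 26 ≡ 9. → (68, 9)
5P: (68, 9) + (45, 31). λ = (31 - 9)/(45 - 68) ≡ 22/50 mod 73. 50⁻¹ ≡ 19 (mod 73) since 50·19 = 950 ≡ 1, so λ ≡ 53.
  x = λ² - 68 - 45 = 2809 - 113 ≡ 68; y = λ·(68 - 68) - 9 ≡ 64. → (68, 64)
6P: (68, 64) + (45, 31). λ = (31 - 64)/(45 - 68) ≡ 40/50 mod 73. 50⁻¹ ≡ 19 (mod 73), so λ ≡ 30.
  x = λ² - 68 - 45 = 900 - 113 ≡ 57; y = λ·(68 - 57) - 64 ≡ 47. → (57, 47)
7P: (57, 47) + (45, 31). λ = (31 - 47)/(45 - 57) ≡ 57/61 mod 73. 61⁻¹ ≡ 6 (mod 73), so λ ≡ 50.
  x = λ² - 57 - 45 = 2500 - 102 ≡ 62; y = λ·(57 - 62) - 47 ≡ 68. → (62, 68)
8P: (62, 68) + (45, 31). λ = (31 - 68)/(45 - 62) ≡ 36/56 mod 73. 56⁻¹ ≡ 30 (mod 73), so λ ≡ 58.
  x = λ² - 62 - 45 = 3364 - 107 ≡ 45; y = λ·(62 - 45) - 68 ≡ 42. → (45, 42)
9P: (45, 42) + (45, 31): same x and y₁ ≡ -y₂, so the sum is the point at infinity.
9P = the point at infinity, so the order is 9.

9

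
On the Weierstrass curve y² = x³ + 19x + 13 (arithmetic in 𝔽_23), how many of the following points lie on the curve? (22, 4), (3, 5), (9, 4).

(22, 4): 4² ≡ 16, rhs ≡ 16 → on.
(3, 5): 5² ≡ 2, rhs ≡ 5 → off.
(9, 4): 4² ≡ 16, rhs ≡ 16 → on.

2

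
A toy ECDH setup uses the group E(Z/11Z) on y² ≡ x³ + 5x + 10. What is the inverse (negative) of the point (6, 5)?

-(6, 5) = (6, -5 mod 11) = (6, 6).

(6, 6)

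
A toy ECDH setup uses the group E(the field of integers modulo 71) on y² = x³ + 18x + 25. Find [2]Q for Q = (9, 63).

(62, 25)

tangent at (9, 63): λ = (3·9² + 18)/(2·63) ≡ 48/55. 55⁻¹ ≡ 31 (mod 71), so λ ≡ 48·31 ≡ 68.
  x = λ² - 9 - 9 = 4624 - 18 ≡ 62; y = λ·(9 - 62) - 63 ≡ 25. → (62, 25)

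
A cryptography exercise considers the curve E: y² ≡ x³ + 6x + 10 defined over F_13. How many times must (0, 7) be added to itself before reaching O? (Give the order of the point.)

2P: tangent at (0, 7): λ = (3·0² + 6)/(2·7) ≡ 6/1. 1⁻¹ ≡ 1 (mod 13) since 1·1 = 1 ≡ 1, so λ ≡ 6·1 ≡ 6.
  x = λ² - 0 - 0 = 36 - 0 ≡ 10; y = λ·(0 - 10) - 7 ≡ 11. → (10, 11)
3P: (10, 11) + (0, 7). λ = (7 - 11)/(0 - 10) ≡ 9/3 mod 13. 3⁻¹ ≡ 9 (mod 13) since 3·9 = 27 ≡ 1, so λ ≡ 3.
  x = λ² - 10 - 0 = 9 - 10 ≡ 12; y = λ·(10 - 12) - 11 ≡ 9. → (12, 9)
4P: (12, 9) + (0, 7). λ = (7 - 9)/(0 - 12) ≡ 11/1 mod 13. 1⁻¹ ≡ 1 (mod 13), so λ ≡ 11.
  x = λ² - 12 - 0 = 121 - 12 ≡ 5; y = λ·(12 - 5) - 9 ≡ 3. → (5, 3)
5P: (5, 3) + (0, 7). λ = (7 - 3)/(0 - 5) ≡ 4/8 mod 13. 8⁻¹ ≡ 5 (mod 13), so λ ≡ 7.
  x = λ² - 5 - 0 = 49 - 5 ≡ 5; y = λ·(5 - 5) - 3 ≡ 10. → (5, 10)
6P: (5, 10) + (0, 7). λ = (7 - 10)/(0 - 5) ≡ 10/8 mod 13. 8⁻¹ ≡ 5 (mod 13), so λ ≡ 11.
  x = λ² - 5 - 0 = 121 - 5 ≡ 12; y = λ·(5 - 12) - 10 ≡ 4. → (12, 4)
7P: (12, 4) + (0, 7). λ = (7 - 4)/(0 - 12) ≡ 3/1 mod 13. 1⁻¹ ≡ 1 (mod 13), so λ ≡ 3.
  x = λ² - 12 - 0 = 9 - 12 ≡ 10; y = λ·(12 - 10) - 4 ≡ 2. → (10, 2)
8P: (10, 2) + (0, 7). λ = (7 - 2)/(0 - 10) ≡ 5/3 mod 13. 3⁻¹ ≡ 9 (mod 13) since 3·9 = 27 ≡ 1, so λ ≡ 6.
  x = λ² - 10 - 0 = 36 - 10 ≡ 0; y = λ·(10 - 0) - 2 ≡ 6. → (0, 6)
9P: (0, 6) + (0, 7): same x and y₁ ≡ -y₂, so the sum is O.
9P = O, so the order is 9.

9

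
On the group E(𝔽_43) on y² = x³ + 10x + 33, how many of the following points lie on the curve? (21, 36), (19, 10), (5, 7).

(21, 36): 36² ≡ 6, rhs ≡ 1 → off.
(19, 10): 10² ≡ 14, rhs ≡ 30 → off.
(5, 7): 7² ≡ 6, rhs ≡ 36 → off.

0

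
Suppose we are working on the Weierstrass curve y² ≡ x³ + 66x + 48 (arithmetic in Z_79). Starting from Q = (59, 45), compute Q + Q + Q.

Repeated addition: build up to 3Q.
2Q: tangent at (59, 45): λ = (3·59² + 66)/(2·45) ≡ 2/11. 11⁻¹ ≡ 36 (mod 79), so λ ≡ 2·36 ≡ 72.
  x = λ² - 59 - 59 = 5184 - 118 ≡ 10; y = λ·(59 - 10) - 45 ≡ 7. → (10, 7)
3Q: (10, 7) + (59, 45). λ = (45 - 7)/(59 - 10) ≡ 38/49 mod 79. 49⁻¹ ≡ 50 (mod 79), so λ ≡ 4.
  x = λ² - 10 - 59 = 16 - 69 ≡ 26; y = λ·(10 - 26) - 7 ≡ 8. → (26, 8)

(26, 8)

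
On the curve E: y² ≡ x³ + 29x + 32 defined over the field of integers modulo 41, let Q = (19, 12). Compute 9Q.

(10, 25)

Double-and-add on 9 = (1001)₂. Start with Q = (19, 12) for the leading 1-bit.
double: tangent at (19, 12): λ = (3·19² + 29)/(2·12) ≡ 5/24. 24⁻¹ ≡ 12 (mod 41), so λ ≡ 5·12 ≡ 19.
  x = λ² - 19 - 19 = 361 - 38 ≡ 36; y = λ·(19 - 36) - 12 ≡ 34. → (36, 34)
double: tangent at (36, 34): λ = (3·36² + 29)/(2·34) ≡ 22/27. 27⁻¹ ≡ 38 (mod 41) since 27·38 = 1026 ≡ 1, so λ ≡ 22·38 ≡ 16.
  x = λ² - 36 - 36 = 256 - 72 ≡ 20; y = λ·(36 - 20) - 34 ≡ 17. → (20, 17)
double: tangent at (20, 17): λ = (3·20² + 29)/(2·17) ≡ 40/34. 34⁻¹ ≡ 35 (mod 41), so λ ≡ 40·35 ≡ 6.
  x = λ² - 20 - 20 = 36 - 40 ≡ 37; y = λ·(20 - 37) - 17 ≡ 4. → (37, 4)
add Q: (37, 4) + (19, 12). λ = (12 - 4)/(19 - 37) ≡ 8/23 mod 41. 23⁻¹ ≡ 25 (mod 41), so λ ≡ 36.
  x = λ² - 37 - 19 = 1296 - 56 ≡ 10; y = λ·(37 - 10) - 4 ≡ 25. → (10, 25)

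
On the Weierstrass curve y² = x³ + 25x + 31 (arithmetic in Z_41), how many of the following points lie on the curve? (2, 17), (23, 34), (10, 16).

1

(2, 17): 17² ≡ 2, rhs ≡ 7 → off.
(23, 34): 34² ≡ 8, rhs ≡ 22 → off.
(10, 16): 16² ≡ 10, rhs ≡ 10 → on.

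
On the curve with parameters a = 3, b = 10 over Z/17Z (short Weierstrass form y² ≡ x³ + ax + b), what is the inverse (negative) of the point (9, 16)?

(9, 1)

-(9, 16) = (9, -16 mod 17) = (9, 1).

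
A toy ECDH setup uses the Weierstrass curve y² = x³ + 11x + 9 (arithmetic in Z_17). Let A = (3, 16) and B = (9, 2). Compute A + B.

(1, 2)

(3, 16) + (9, 2). λ = (2 - 16)/(9 - 3) ≡ 3/6 mod 17. 6⁻¹ ≡ 3 (mod 17) since 6·3 = 18 ≡ 1, so λ ≡ 9.
  x = λ² - 3 - 9 = 81 - 12 ≡ 1; y = λ·(3 - 1) - 16 ≡ 2. → (1, 2)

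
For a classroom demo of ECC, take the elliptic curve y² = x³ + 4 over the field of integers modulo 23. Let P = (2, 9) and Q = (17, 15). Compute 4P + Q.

(11, 1)

First 4P:
Repeated addition: build up to 4P.
2P: tangent at (2, 9): λ = (3·2² + 0)/(2·9) ≡ 12/18. 18⁻¹ ≡ 9 (mod 23), so λ ≡ 12·9 ≡ 16.
  x = λ² - 2 - 2 = 256 - 4 ≡ 22; y = λ·(2 - 22) - 9 ≡ 16. → (22, 16)
3P: (22, 16) + (2, 9). λ = (9 - 16)/(2 - 22) ≡ 16/3 mod 23. 3⁻¹ ≡ 8 (mod 23), so λ ≡ 13.
  x = λ² - 22 - 2 = 169 - 24 ≡ 7; y = λ·(22 - 7) - 16 ≡ 18. → (7, 18)
4P: (7, 18) + (2, 9). λ = (9 - 18)/(2 - 7) ≡ 14/18 mod 23. 18⁻¹ ≡ 9 (mod 23) since 18·9 = 162 ≡ 1, so λ ≡ 11.
  x = λ² - 7 - 2 = 121 - 9 ≡ 20; y = λ·(7 - 20) - 18 ≡ 0. → (20, 0)
4P = (20, 0).
Finally 4P + Q:
(20, 0) + (17, 15). λ = (15 - 0)/(17 - 20) ≡ 15/20 mod 23. 20⁻¹ ≡ 15 (mod 23), so λ ≡ 18.
  x = λ² - 20 - 17 = 324 - 37 ≡ 11; y = λ·(20 - 11) - 0 ≡ 1. → (11, 1)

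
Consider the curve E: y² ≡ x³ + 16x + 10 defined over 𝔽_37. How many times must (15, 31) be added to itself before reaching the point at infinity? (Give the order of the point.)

2P: tangent at (15, 31): λ = (3·15² + 16)/(2·31) ≡ 25/25. 25⁻¹ ≡ 3 (mod 37), so λ ≡ 25·3 ≡ 1.
  x = λ² - 15 - 15 = 1 - 30 ≡ 8; y = λ·(15 - 8) - 31 ≡ 13. → (8, 13)
3P: (8, 13) + (15, 31). λ = (31 - 13)/(15 - 8) ≡ 18/7 mod 37. 7⁻¹ ≡ 16 (mod 37) since 7·16 = 112 ≡ 1, so λ ≡ 29.
  x = λ² - 8 - 15 = 841 - 23 ≡ 4; y = λ·(8 - 4) - 13 ≡ 29. → (4, 29)
4P: (4, 29) + (15, 31). λ = (31 - 29)/(15 - 4) ≡ 2/11 mod 37. 11⁻¹ ≡ 27 (mod 37) since 11·27 = 297 ≡ 1, so λ ≡ 17.
  x = λ² - 4 - 15 = 289 - 19 ≡ 11; y = λ·(4 - 11) - 29 ≡ 0. → (11, 0)
5P: (11, 0) + (15, 31). λ = (31 - 0)/(15 - 11) ≡ 31/4 mod 37. 4⁻¹ ≡ 28 (mod 37) since 4·28 = 112 ≡ 1, so λ ≡ 17.
  x = λ² - 11 - 15 = 289 - 26 ≡ 4; y = λ·(11 - 4) - 0 ≡ 8. → (4, 8)
6P: (4, 8) + (15, 31). λ = (31 - 8)/(15 - 4) ≡ 23/11 mod 37. 11⁻¹ ≡ 27 (mod 37) since 11·27 = 297 ≡ 1, so λ ≡ 29.
  x = λ² - 4 - 15 = 841 - 19 ≡ 8; y = λ·(4 - 8) - 8 ≡ 24. → (8, 24)
7P: (8, 24) + (15, 31). λ = (31 - 24)/(15 - 8) ≡ 7/7 mod 37. 7⁻¹ ≡ 16 (mod 37), so λ ≡ 1.
  x = λ² - 8 - 15 = 1 - 23 ≡ 15; y = λ·(8 - 15) - 24 ≡ 6. → (15, 6)
8P: (15, 6) + (15, 31): same x and y₁ ≡ -y₂, so the sum is the point at infinity.
8P = the point at infinity, so the order is 8.

8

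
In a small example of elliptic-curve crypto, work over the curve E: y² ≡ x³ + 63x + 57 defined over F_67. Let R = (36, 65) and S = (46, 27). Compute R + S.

(36, 65) + (46, 27). λ = (27 - 65)/(46 - 36) ≡ 29/10 mod 67. 10⁻¹ ≡ 47 (mod 67), so λ ≡ 23.
  x = λ² - 36 - 46 = 529 - 82 ≡ 45; y = λ·(36 - 45) - 65 ≡ 63. → (45, 63)

(45, 63)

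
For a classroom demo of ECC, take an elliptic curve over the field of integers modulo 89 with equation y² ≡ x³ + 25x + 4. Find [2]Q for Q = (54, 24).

tangent at (54, 24): λ = (3·54² + 25)/(2·24) ≡ 51/48. 48⁻¹ ≡ 13 (mod 89), so λ ≡ 51·13 ≡ 40.
  x = λ² - 54 - 54 = 1600 - 108 ≡ 68; y = λ·(54 - 68) - 24 ≡ 39. → (68, 39)

(68, 39)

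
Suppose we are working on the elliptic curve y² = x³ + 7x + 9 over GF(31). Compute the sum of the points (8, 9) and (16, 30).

(8, 9) + (16, 30). λ = (30 - 9)/(16 - 8) ≡ 21/8 mod 31. 8⁻¹ ≡ 4 (mod 31), so λ ≡ 22.
  x = λ² - 8 - 16 = 484 - 24 ≡ 26; y = λ·(8 - 26) - 9 ≡ 29. → (26, 29)

(26, 29)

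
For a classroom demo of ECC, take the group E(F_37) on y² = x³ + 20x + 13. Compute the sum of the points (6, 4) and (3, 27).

(6, 4) + (3, 27). λ = (27 - 4)/(3 - 6) ≡ 23/34 mod 37. 34⁻¹ ≡ 12 (mod 37), so λ ≡ 17.
  x = λ² - 6 - 3 = 289 - 9 ≡ 21; y = λ·(6 - 21) - 4 ≡ 0. → (21, 0)

(21, 0)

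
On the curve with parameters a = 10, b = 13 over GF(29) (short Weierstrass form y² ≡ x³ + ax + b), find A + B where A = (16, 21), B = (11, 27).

(22, 21)

(16, 21) + (11, 27). λ = (27 - 21)/(11 - 16) ≡ 6/24 mod 29. 24⁻¹ ≡ 23 (mod 29) since 24·23 = 552 ≡ 1, so λ ≡ 22.
  x = λ² - 16 - 11 = 484 - 27 ≡ 22; y = λ·(16 - 22) - 21 ≡ 21. → (22, 21)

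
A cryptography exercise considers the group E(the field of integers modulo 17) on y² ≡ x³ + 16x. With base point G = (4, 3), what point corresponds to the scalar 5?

(4, 3)

Double-and-add on 5 = (101)₂. Start with G = (4, 3) for the leading 1-bit.
double: tangent at (4, 3): λ = (3·4² + 16)/(2·3) ≡ 13/6. 6⁻¹ ≡ 3 (mod 17), so λ ≡ 13·3 ≡ 5.
  x = λ² - 4 - 4 = 25 - 8 ≡ 0; y = λ·(4 - 0) - 3 ≡ 0. → (0, 0)
double: (0, 0) + (0, 0): same x and y₁ ≡ -y₂, so the sum is O.
add G: O + (4, 3) = (4, 3) (identity).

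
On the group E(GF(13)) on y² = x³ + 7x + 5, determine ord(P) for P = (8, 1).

2P: tangent at (8, 1): λ = (3·8² + 7)/(2·1) ≡ 4/2. 2⁻¹ ≡ 7 (mod 13) since 2·7 = 14 ≡ 1, so λ ≡ 4·7 ≡ 2.
  x = λ² - 8 - 8 = 4 - 16 ≡ 1; y = λ·(8 - 1) - 1 ≡ 0. → (1, 0)
3P: (1, 0) + (8, 1). λ = (1 - 0)/(8 - 1) ≡ 1/7 mod 13. 7⁻¹ ≡ 2 (mod 13) since 7·2 = 14 ≡ 1, so λ ≡ 2.
  x = λ² - 1 - 8 = 4 - 9 ≡ 8; y = λ·(1 - 8) - 0 ≡ 12. → (8, 12)
4P: (8, 12) + (8, 1): same x and y₁ ≡ -y₂, so the sum is ∞.
4P = ∞, so the order is 4.

4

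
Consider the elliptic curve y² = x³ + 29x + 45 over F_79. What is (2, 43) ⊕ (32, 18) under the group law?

(2, 43) + (32, 18). λ = (18 - 43)/(32 - 2) ≡ 54/30 mod 79. 30⁻¹ ≡ 29 (mod 79), so λ ≡ 65.
  x = λ² - 2 - 32 = 4225 - 34 ≡ 4; y = λ·(2 - 4) - 43 ≡ 64. → (4, 64)

(4, 64)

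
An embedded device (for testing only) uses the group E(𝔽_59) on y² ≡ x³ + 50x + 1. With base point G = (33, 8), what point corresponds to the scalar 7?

(52, 55)

Repeated addition: build up to 7G.
2G: tangent at (33, 8): λ = (3·33² + 50)/(2·8) ≡ 13/16. 16⁻¹ ≡ 48 (mod 59) since 16·48 = 768 ≡ 1, so λ ≡ 13·48 ≡ 34.
  x = λ² - 33 - 33 = 1156 - 66 ≡ 28; y = λ·(33 - 28) - 8 ≡ 44. → (28, 44)
3G: (28, 44) + (33, 8). λ = (8 - 44)/(33 - 28) ≡ 23/5 mod 59. 5⁻¹ ≡ 12 (mod 59), so λ ≡ 40.
  x = λ² - 28 - 33 = 1600 - 61 ≡ 5; y = λ·(28 - 5) - 44 ≡ 50. → (5, 50)
4G: (5, 50) + (33, 8). λ = (8 - 50)/(33 - 5) ≡ 17/28 mod 59. 28⁻¹ ≡ 19 (mod 59), so λ ≡ 28.
  x = λ² - 5 - 33 = 784 - 38 ≡ 38; y = λ·(5 - 38) - 50 ≡ 29. → (38, 29)
5G: (38, 29) + (33, 8). λ = (8 - 29)/(33 - 38) ≡ 38/54 mod 59. 54⁻¹ ≡ 47 (mod 59) since 54·47 = 2538 ≡ 1, so λ ≡ 16.
  x = λ² - 38 - 33 = 256 - 71 ≡ 8; y = λ·(38 - 8) - 29 ≡ 38. → (8, 38)
6G: (8, 38) + (33, 8). λ = (8 - 38)/(33 - 8) ≡ 29/25 mod 59. 25⁻¹ ≡ 26 (mod 59), so λ ≡ 46.
  x = λ² - 8 - 33 = 2116 - 41 ≡ 10; y = λ·(8 - 10) - 38 ≡ 47. → (10, 47)
7G: (10, 47) + (33, 8). λ = (8 - 47)/(33 - 10) ≡ 20/23 mod 59. 23⁻¹ ≡ 18 (mod 59), so λ ≡ 6.
  x = λ² - 10 - 33 = 36 - 43 ≡ 52; y = λ·(10 - 52) - 47 ≡ 55. → (52, 55)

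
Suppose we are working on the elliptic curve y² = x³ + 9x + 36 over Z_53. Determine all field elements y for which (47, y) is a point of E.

none

x³ + 9x + 36 = 104282 ≡ 31 (mod 53).
31 is a non-residue mod 53; no y exists.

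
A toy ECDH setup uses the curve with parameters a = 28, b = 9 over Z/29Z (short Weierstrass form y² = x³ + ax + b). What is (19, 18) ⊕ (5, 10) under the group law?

(19, 18) + (5, 10). λ = (10 - 18)/(5 - 19) ≡ 21/15 mod 29. 15⁻¹ ≡ 2 (mod 29) since 15·2 = 30 ≡ 1, so λ ≡ 13.
  x = λ² - 19 - 5 = 169 - 24 ≡ 0; y = λ·(19 - 0) - 18 ≡ 26. → (0, 26)

(0, 26)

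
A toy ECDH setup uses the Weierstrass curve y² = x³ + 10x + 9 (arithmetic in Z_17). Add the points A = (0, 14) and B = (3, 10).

(12, 2)

(0, 14) + (3, 10). λ = (10 - 14)/(3 - 0) ≡ 13/3 mod 17. 3⁻¹ ≡ 6 (mod 17), so λ ≡ 10.
  x = λ² - 0 - 3 = 100 - 3 ≡ 12; y = λ·(0 - 12) - 14 ≡ 2. → (12, 2)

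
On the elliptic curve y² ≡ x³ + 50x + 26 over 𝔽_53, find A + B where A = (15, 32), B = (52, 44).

(15, 32) + (52, 44). λ = (44 - 32)/(52 - 15) ≡ 12/37 mod 53. 37⁻¹ ≡ 43 (mod 53), so λ ≡ 39.
  x = λ² - 15 - 52 = 1521 - 67 ≡ 23; y = λ·(15 - 23) - 32 ≡ 27. → (23, 27)

(23, 27)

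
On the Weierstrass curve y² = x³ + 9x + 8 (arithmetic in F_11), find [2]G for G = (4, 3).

tangent at (4, 3): λ = (3·4² + 9)/(2·3) ≡ 2/6. 6⁻¹ ≡ 2 (mod 11), so λ ≡ 2·2 ≡ 4.
  x = λ² - 4 - 4 = 16 - 8 ≡ 8; y = λ·(4 - 8) - 3 ≡ 3. → (8, 3)

(8, 3)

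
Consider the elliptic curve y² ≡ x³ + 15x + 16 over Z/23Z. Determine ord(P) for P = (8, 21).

8

2P: tangent at (8, 21): λ = (3·8² + 15)/(2·21) ≡ 0/19. 19⁻¹ ≡ 17 (mod 23) since 19·17 = 323 ≡ 1, so λ ≡ 0·17 ≡ 0.
  x = λ² - 8 - 8 = 0 - 16 ≡ 7; y = λ·(8 - 7) - 21 ≡ 2. → (7, 2)
3P: (7, 2) + (8, 21). λ = (21 - 2)/(8 - 7) ≡ 19/1 mod 23. 1⁻¹ ≡ 1 (mod 23) since 1·1 = 1 ≡ 1, so λ ≡ 19.
  x = λ² - 7 - 8 = 361 - 15 ≡ 1; y = λ·(7 - 1) - 2 ≡ 20. → (1, 20)
4P: (1, 20) + (8, 21). λ = (21 - 20)/(8 - 1) ≡ 1/7 mod 23. 7⁻¹ ≡ 10 (mod 23) since 7·10 = 70 ≡ 1, so λ ≡ 10.
  x = λ² - 1 - 8 = 100 - 9 ≡ 22; y = λ·(1 - 22) - 20 ≡ 0. → (22, 0)
5P: (22, 0) + (8, 21). λ = (21 - 0)/(8 - 22) ≡ 21/9 mod 23. 9⁻¹ ≡ 18 (mod 23) since 9·18 = 162 ≡ 1, so λ ≡ 10.
  x = λ² - 22 - 8 = 100 - 30 ≡ 1; y = λ·(22 - 1) - 0 ≡ 3. → (1, 3)
6P: (1, 3) + (8, 21). λ = (21 - 3)/(8 - 1) ≡ 18/7 mod 23. 7⁻¹ ≡ 10 (mod 23), so λ ≡ 19.
  x = λ² - 1 - 8 = 361 - 9 ≡ 7; y = λ·(1 - 7) - 3 ≡ 21. → (7, 21)
7P: (7, 21) + (8, 21). λ = (21 - 21)/(8 - 7) ≡ 0/1 mod 23. 1⁻¹ ≡ 1 (mod 23), so λ ≡ 0.
  x = λ² - 7 - 8 = 0 - 15 ≡ 8; y = λ·(7 - 8) - 21 ≡ 2. → (8, 2)
8P: (8, 2) + (8, 21): same x and y₁ ≡ -y₂, so the sum is O.
8P = O, so the order is 8.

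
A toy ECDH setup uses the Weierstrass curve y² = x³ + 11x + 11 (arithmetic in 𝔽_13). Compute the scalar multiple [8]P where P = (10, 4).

Double-and-add on 8 = (1000)₂. Start with P = (10, 4) for the leading 1-bit.
double: tangent at (10, 4): λ = (3·10² + 11)/(2·4) ≡ 12/8. 8⁻¹ ≡ 5 (mod 13), so λ ≡ 12·5 ≡ 8.
  x = λ² - 10 - 10 = 64 - 20 ≡ 5; y = λ·(10 - 5) - 4 ≡ 10. → (5, 10)
double: tangent at (5, 10): λ = (3·5² + 11)/(2·10) ≡ 8/7. 7⁻¹ ≡ 2 (mod 13), so λ ≡ 8·2 ≡ 3.
  x = λ² - 5 - 5 = 9 - 10 ≡ 12; y = λ·(5 - 12) - 10 ≡ 8. → (12, 8)
double: tangent at (12, 8): λ = (3·12² + 11)/(2·8) ≡ 1/3. 3⁻¹ ≡ 9 (mod 13), so λ ≡ 1·9 ≡ 9.
  x = λ² - 12 - 12 = 81 - 24 ≡ 5; y = λ·(12 - 5) - 8 ≡ 3. → (5, 3)

(5, 3)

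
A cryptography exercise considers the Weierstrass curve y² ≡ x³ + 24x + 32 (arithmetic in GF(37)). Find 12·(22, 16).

(34, 28)

Write Q = (22, 16).
Double-and-add on 12 = (1100)₂. Start with Q = (22, 16) for the leading 1-bit.
double: tangent at (22, 16): λ = (3·22² + 24)/(2·16) ≡ 33/32. 32⁻¹ ≡ 22 (mod 37), so λ ≡ 33·22 ≡ 23.
  x = λ² - 22 - 22 = 529 - 44 ≡ 4; y = λ·(22 - 4) - 16 ≡ 28. → (4, 28)
add Q: (4, 28) + (22, 16). λ = (16 - 28)/(22 - 4) ≡ 25/18 mod 37. 18⁻¹ ≡ 35 (mod 37), so λ ≡ 24.
  x = λ² - 4 - 22 = 576 - 26 ≡ 32; y = λ·(4 - 32) - 28 ≡ 3. → (32, 3)
double: tangent at (32, 3): λ = (3·32² + 24)/(2·3) ≡ 25/6. 6⁻¹ ≡ 31 (mod 37) since 6·31 = 186 ≡ 1, so λ ≡ 25·31 ≡ 35.
  x = λ² - 32 - 32 = 1225 - 64 ≡ 14; y = λ·(32 - 14) - 3 ≡ 35. → (14, 35)
double: tangent at (14, 35): λ = (3·14² + 24)/(2·35) ≡ 20/33. 33⁻¹ ≡ 9 (mod 37) since 33·9 = 297 ≡ 1, so λ ≡ 20·9 ≡ 32.
  x = λ² - 14 - 14 = 1024 - 28 ≡ 34; y = λ·(14 - 34) - 35 ≡ 28. → (34, 28)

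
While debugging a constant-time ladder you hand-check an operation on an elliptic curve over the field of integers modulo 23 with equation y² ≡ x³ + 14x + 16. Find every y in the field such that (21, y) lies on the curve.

7, 16

x³ + 14x + 16 = 9571 ≡ 3 (mod 23).
Square roots of 3 mod 23: 7 and 16 (since 7² = 49 ≡ 3).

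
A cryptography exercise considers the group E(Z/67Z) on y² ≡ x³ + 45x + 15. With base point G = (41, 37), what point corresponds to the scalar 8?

Double-and-add on 8 = (1000)₂. Start with G = (41, 37) for the leading 1-bit.
double: tangent at (41, 37): λ = (3·41² + 45)/(2·37) ≡ 63/7. 7⁻¹ ≡ 48 (mod 67) since 7·48 = 336 ≡ 1, so λ ≡ 63·48 ≡ 9.
  x = λ² - 41 - 41 = 81 - 82 ≡ 66; y = λ·(41 - 66) - 37 ≡ 6. → (66, 6)
double: tangent at (66, 6): λ = (3·66² + 45)/(2·6) ≡ 48/12. 12⁻¹ ≡ 28 (mod 67) since 12·28 = 336 ≡ 1, so λ ≡ 48·28 ≡ 4.
  x = λ² - 66 - 66 = 16 - 132 ≡ 18; y = λ·(66 - 18) - 6 ≡ 52. → (18, 52)
double: tangent at (18, 52): λ = (3·18² + 45)/(2·52) ≡ 12/37. 37⁻¹ ≡ 29 (mod 67) since 37·29 = 1073 ≡ 1, so λ ≡ 12·29 ≡ 13.
  x = λ² - 18 - 18 = 169 - 36 ≡ 66; y = λ·(18 - 66) - 52 ≡ 61. → (66, 61)

(66, 61)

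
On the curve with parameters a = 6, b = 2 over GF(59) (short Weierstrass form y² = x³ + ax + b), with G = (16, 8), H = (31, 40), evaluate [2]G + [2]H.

First 2G:
Repeated addition: build up to 2G.
2G: tangent at (16, 8): λ = (3·16² + 6)/(2·8) ≡ 7/16. 16⁻¹ ≡ 48 (mod 59) since 16·48 = 768 ≡ 1, so λ ≡ 7·48 ≡ 41.
  x = λ² - 16 - 16 = 1681 - 32 ≡ 56; y = λ·(16 - 56) - 8 ≡ 4. → (56, 4)
2G = (56, 4).
Next 2H:
Repeated addition: build up to 2H.
2H: tangent at (31, 40): λ = (3·31² + 6)/(2·40) ≡ 57/21. 21⁻¹ ≡ 45 (mod 59) since 21·45 = 945 ≡ 1, so λ ≡ 57·45 ≡ 28.
  x = λ² - 31 - 31 = 784 - 62 ≡ 14; y = λ·(31 - 14) - 40 ≡ 23. → (14, 23)
2H = (14, 23).
Finally 2G + 2H:
(56, 4) + (14, 23). λ = (23 - 4)/(14 - 56) ≡ 19/17 mod 59. 17⁻¹ ≡ 7 (mod 59) since 17·7 = 119 ≡ 1, so λ ≡ 15.
  x = λ² - 56 - 14 = 225 - 70 ≡ 37; y = λ·(56 - 37) - 4 ≡ 45. → (37, 45)

(37, 45)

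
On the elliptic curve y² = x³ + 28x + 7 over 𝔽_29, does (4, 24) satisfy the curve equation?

no

y² = 24² ≡ 25; x³ + 28x + 7 = 183 ≡ 9 (mod 29). 25 ≠ 9.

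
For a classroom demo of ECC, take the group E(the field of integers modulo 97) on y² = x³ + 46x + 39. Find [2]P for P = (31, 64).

tangent at (31, 64): λ = (3·31² + 46)/(2·64) ≡ 19/31. 31⁻¹ ≡ 72 (mod 97), so λ ≡ 19·72 ≡ 10.
  x = λ² - 31 - 31 = 100 - 62 ≡ 38; y = λ·(31 - 38) - 64 ≡ 60. → (38, 60)

(38, 60)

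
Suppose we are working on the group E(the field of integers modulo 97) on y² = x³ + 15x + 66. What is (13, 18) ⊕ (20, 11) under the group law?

(13, 18) + (20, 11). λ = (11 - 18)/(20 - 13) ≡ 90/7 mod 97. 7⁻¹ ≡ 14 (mod 97), so λ ≡ 96.
  x = λ² - 13 - 20 = 9216 - 33 ≡ 65; y = λ·(13 - 65) - 18 ≡ 34. → (65, 34)

(65, 34)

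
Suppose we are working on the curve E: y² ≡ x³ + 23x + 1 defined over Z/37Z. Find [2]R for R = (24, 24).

tangent at (24, 24): λ = (3·24² + 23)/(2·24) ≡ 12/11. 11⁻¹ ≡ 27 (mod 37), so λ ≡ 12·27 ≡ 28.
  x = λ² - 24 - 24 = 784 - 48 ≡ 33; y = λ·(24 - 33) - 24 ≡ 20. → (33, 20)

(33, 20)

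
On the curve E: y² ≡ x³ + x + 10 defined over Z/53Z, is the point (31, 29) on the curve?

y² = 29² ≡ 46; x³ + 1x + 10 = 29832 ≡ 46 (mod 53). 46 = 46.

yes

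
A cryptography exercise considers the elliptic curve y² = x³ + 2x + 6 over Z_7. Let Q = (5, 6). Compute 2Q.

tangent at (5, 6): λ = (3·5² + 2)/(2·6) ≡ 0/5. 5⁻¹ ≡ 3 (mod 7) since 5·3 = 15 ≡ 1, so λ ≡ 0·3 ≡ 0.
  x = λ² - 5 - 5 = 0 - 10 ≡ 4; y = λ·(5 - 4) - 6 ≡ 1. → (4, 1)

(4, 1)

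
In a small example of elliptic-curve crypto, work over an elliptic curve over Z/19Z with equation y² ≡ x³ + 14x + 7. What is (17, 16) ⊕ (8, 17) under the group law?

(17, 3)

(17, 16) + (8, 17). λ = (17 - 16)/(8 - 17) ≡ 1/10 mod 19. 10⁻¹ ≡ 2 (mod 19) since 10·2 = 20 ≡ 1, so λ ≡ 2.
  x = λ² - 17 - 8 = 4 - 25 ≡ 17; y = λ·(17 - 17) - 16 ≡ 3. → (17, 3)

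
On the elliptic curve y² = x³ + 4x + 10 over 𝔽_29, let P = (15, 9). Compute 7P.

(16, 9)

Double-and-add on 7 = (111)₂. Start with P = (15, 9) for the leading 1-bit.
double: tangent at (15, 9): λ = (3·15² + 4)/(2·9) ≡ 12/18. 18⁻¹ ≡ 21 (mod 29), so λ ≡ 12·21 ≡ 20.
  x = λ² - 15 - 15 = 400 - 30 ≡ 22; y = λ·(15 - 22) - 9 ≡ 25. → (22, 25)
add P: (22, 25) + (15, 9). λ = (9 - 25)/(15 - 22) ≡ 13/22 mod 29. 22⁻¹ ≡ 4 (mod 29), so λ ≡ 23.
  x = λ² - 22 - 15 = 529 - 37 ≡ 28; y = λ·(22 - 28) - 25 ≡ 11. → (28, 11)
double: tangent at (28, 11): λ = (3·28² + 4)/(2·11) ≡ 7/22. 22⁻¹ ≡ 4 (mod 29), so λ ≡ 7·4 ≡ 28.
  x = λ² - 28 - 28 = 784 - 56 ≡ 3; y = λ·(28 - 3) - 11 ≡ 22. → (3, 22)
add P: (3, 22) + (15, 9). λ = (9 - 22)/(15 - 3) ≡ 16/12 mod 29. 12⁻¹ ≡ 17 (mod 29) since 12·17 = 204 ≡ 1, so λ ≡ 11.
  x = λ² - 3 - 15 = 121 - 18 ≡ 16; y = λ·(3 - 16) - 22 ≡ 9. → (16, 9)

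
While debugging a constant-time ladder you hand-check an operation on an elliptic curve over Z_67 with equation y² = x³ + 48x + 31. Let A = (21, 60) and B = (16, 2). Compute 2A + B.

First 2A:
Repeated addition: build up to 2A.
2A: tangent at (21, 60): λ = (3·21² + 48)/(2·60) ≡ 31/53. 53⁻¹ ≡ 43 (mod 67), so λ ≡ 31·43 ≡ 60.
  x = λ² - 21 - 21 = 3600 - 42 ≡ 7; y = λ·(21 - 7) - 60 ≡ 43. → (7, 43)
2A = (7, 43).
Finally 2A + B:
(7, 43) + (16, 2). λ = (2 - 43)/(16 - 7) ≡ 26/9 mod 67. 9⁻¹ ≡ 15 (mod 67) since 9·15 = 135 ≡ 1, so λ ≡ 55.
  x = λ² - 7 - 16 = 3025 - 23 ≡ 54; y = λ·(7 - 54) - 43 ≡ 52. → (54, 52)

(54, 52)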